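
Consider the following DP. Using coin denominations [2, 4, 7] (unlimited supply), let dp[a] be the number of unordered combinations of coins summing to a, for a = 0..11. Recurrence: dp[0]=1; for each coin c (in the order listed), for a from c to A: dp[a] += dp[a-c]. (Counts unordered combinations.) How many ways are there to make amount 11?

after  coin     0     1     2     3     4     5     6     7     8     9    10    11
          2     1     0     1     0     1     0     1     0     1     0     1     0
          4     1     0     1     0     2     0     2     0     3     0     3     0
          7     1     0     1     0     2     0     2     1     3     1     3     2

2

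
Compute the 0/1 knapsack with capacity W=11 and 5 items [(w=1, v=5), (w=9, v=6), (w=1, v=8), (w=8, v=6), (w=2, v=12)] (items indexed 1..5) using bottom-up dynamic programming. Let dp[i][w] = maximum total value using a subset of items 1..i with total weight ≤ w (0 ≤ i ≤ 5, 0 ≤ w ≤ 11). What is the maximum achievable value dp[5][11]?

i\w   0   1   2   3   4   5   6   7   8   9  10  11
  0   0   0   0   0   0   0   0   0   0   0   0   0
  1   0   5   5   5   5   5   5   5   5   5   5   5
  2   0   5   5   5   5   5   5   5   5   6  11  11
  3   0   8  13  13  13  13  13  13  13  13  14  19
  4   0   8  13  13  13  13  13  13  13  14  19  19
  5   0   8  13  20  25  25  25  25  25  25  25  26

26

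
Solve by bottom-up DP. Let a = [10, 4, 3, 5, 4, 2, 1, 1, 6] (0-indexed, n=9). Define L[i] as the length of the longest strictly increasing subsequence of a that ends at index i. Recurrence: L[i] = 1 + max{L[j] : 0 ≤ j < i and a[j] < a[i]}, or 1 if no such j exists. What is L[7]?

1

   i    0    1    2    3    4    5    6    7    8
a[i]   10    4    3    5    4    2    1    1    6
L[i]    1    1    1    2    2    1    1    1    3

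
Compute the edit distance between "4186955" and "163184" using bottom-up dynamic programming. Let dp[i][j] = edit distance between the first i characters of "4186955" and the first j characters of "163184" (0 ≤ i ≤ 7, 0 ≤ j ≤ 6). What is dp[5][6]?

   ''  1  6  3  1  8  4
''  0  1  2  3  4  5  6
 4  1  1  2  3  4  5  5
 1  2  1  2  3  3  4  5
 8  3  2  2  3  4  3  4
 6  4  3  2  3  4  4  4
 9  5  4  3  3  4  5  5
 5  6  5  4  4  4  5  6
 5  7  6  5  5  5  5  6

5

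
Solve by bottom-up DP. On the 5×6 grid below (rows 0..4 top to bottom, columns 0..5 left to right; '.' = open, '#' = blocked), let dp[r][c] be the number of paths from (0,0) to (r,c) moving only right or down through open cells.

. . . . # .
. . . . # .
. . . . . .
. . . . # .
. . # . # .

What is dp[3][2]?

10

r\c   0   1   2   3   4   5
  0   1   1   1   1   0   0
  1   1   2   3   4   0   0
  2   1   3   6  10  10  10
  3   1   4  10  20   0  10
  4   1   5   0  20   0  10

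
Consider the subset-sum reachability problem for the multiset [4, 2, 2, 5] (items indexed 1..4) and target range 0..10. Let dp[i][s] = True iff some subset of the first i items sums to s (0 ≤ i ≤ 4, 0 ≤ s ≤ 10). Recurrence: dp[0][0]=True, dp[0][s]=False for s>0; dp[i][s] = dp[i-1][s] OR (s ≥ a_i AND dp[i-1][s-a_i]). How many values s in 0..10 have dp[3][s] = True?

5

i\s   0   1   2   3   4   5   6   7   8   9  10
  0   T   F   F   F   F   F   F   F   F   F   F
  1   T   F   F   F   T   F   F   F   F   F   F
  2   T   F   T   F   T   F   T   F   F   F   F
  3   T   F   T   F   T   F   T   F   T   F   F
  4   T   F   T   F   T   T   T   T   T   T   F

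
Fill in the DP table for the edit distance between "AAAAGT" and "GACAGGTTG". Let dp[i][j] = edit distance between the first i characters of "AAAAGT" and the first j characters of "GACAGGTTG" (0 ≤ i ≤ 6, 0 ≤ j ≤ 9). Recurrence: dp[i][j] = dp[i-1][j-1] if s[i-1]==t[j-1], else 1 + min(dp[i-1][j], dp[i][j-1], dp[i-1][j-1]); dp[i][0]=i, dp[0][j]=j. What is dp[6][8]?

   ''  G  A  C  A  G  G  T  T  G
''  0  1  2  3  4  5  6  7  8  9
 A  1  1  1  2  3  4  5  6  7  8
 A  2  2  1  2  2  3  4  5  6  7
 A  3  3  2  2  2  3  4  5  6  7
 A  4  4  3  3  2  3  4  5  6  7
 G  5  4  4  4  3  2  3  4  5  6
 T  6  5  5  5  4  3  3  3  4  5

4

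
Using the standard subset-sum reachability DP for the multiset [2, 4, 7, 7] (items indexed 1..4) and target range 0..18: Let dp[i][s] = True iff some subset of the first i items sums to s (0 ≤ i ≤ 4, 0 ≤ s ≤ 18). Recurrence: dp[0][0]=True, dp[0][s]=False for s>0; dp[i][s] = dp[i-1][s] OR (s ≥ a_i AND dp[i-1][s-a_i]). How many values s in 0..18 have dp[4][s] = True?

i\s   0   1   2   3   4   5   6   7   8   9  10  11  12  13  14  15  16  17  18
  0   T   F   F   F   F   F   F   F   F   F   F   F   F   F   F   F   F   F   F
  1   T   F   T   F   F   F   F   F   F   F   F   F   F   F   F   F   F   F   F
  2   T   F   T   F   T   F   T   F   F   F   F   F   F   F   F   F   F   F   F
  3   T   F   T   F   T   F   T   T   F   T   F   T   F   T   F   F   F   F   F
  4   T   F   T   F   T   F   T   T   F   T   F   T   F   T   T   F   T   F   T

11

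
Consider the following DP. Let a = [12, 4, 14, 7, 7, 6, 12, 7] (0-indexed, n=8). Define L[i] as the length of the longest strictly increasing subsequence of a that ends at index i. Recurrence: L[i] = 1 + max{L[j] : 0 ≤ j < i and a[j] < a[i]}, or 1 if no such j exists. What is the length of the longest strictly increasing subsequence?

3

   i    0    1    2    3    4    5    6    7
a[i]   12    4   14    7    7    6   12    7
L[i]    1    1    2    2    2    2    3    3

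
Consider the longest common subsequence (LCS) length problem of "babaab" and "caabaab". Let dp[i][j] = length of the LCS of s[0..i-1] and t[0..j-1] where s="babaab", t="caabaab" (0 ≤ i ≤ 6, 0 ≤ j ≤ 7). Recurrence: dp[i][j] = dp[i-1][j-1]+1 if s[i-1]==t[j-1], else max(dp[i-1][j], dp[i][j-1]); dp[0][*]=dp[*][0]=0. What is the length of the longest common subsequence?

5

   ''  c  a  a  b  a  a  b
''  0  0  0  0  0  0  0  0
 b  0  0  0  0  1  1  1  1
 a  0  0  1  1  1  2  2  2
 b  0  0  1  1  2  2  2  3
 a  0  0  1  2  2  3  3  3
 a  0  0  1  2  2  3  4  4
 b  0  0  1  2  3  3  4  5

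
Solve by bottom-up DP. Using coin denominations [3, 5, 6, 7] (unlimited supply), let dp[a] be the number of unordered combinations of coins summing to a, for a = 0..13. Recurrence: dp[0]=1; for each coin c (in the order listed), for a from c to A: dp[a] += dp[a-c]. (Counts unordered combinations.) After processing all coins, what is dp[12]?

after  coin     0     1     2     3     4     5     6     7     8     9    10    11    12    13
          3     1     0     0     1     0     0     1     0     0     1     0     0     1     0
          5     1     0     0     1     0     1     1     0     1     1     1     1     1     1
          6     1     0     0     1     0     1     2     0     1     2     1     2     3     1
          7     1     0     0     1     0     1     2     1     1     2     2     2     4     3

4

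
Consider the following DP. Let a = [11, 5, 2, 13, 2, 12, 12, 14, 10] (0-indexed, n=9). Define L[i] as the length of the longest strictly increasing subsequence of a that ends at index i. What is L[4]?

   i    0    1    2    3    4    5    6    7    8
a[i]   11    5    2   13    2   12   12   14   10
L[i]    1    1    1    2    1    2    2    3    2

1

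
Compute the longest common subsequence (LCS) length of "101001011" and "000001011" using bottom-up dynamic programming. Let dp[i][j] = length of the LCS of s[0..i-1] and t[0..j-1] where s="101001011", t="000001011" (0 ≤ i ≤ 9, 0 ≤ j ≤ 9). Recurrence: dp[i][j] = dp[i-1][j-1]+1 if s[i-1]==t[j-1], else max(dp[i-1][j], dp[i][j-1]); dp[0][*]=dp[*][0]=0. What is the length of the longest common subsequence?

7

   ''  0  0  0  0  0  1  0  1  1
''  0  0  0  0  0  0  0  0  0  0
 1  0  0  0  0  0  0  1  1  1  1
 0  0  1  1  1  1  1  1  2  2  2
 1  0  1  1  1  1  1  2  2  3  3
 0  0  1  2  2  2  2  2  3  3  3
 0  0  1  2  3  3  3  3  3  3  3
 1  0  1  2  3  3  3  4  4  4  4
 0  0  1  2  3  4  4  4  5  5  5
 1  0  1  2  3  4  4  5  5  6  6
 1  0  1  2  3  4  4  5  5  6  7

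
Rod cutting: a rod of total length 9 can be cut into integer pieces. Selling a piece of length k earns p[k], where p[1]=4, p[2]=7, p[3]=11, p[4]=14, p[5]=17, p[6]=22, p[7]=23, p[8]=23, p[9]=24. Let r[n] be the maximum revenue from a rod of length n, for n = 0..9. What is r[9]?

36

   n    0    1    2    3    4    5    6    7    8    9
r[n]    0    4    8   12   16   20   24   28   32   36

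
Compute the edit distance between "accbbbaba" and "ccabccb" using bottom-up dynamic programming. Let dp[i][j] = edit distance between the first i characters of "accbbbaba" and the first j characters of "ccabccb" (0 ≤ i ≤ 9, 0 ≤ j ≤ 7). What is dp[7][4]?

   ''  c  c  a  b  c  c  b
''  0  1  2  3  4  5  6  7
 a  1  1  2  2  3  4  5  6
 c  2  1  1  2  3  3  4  5
 c  3  2  1  2  3  3  3  4
 b  4  3  2  2  2  3  4  3
 b  5  4  3  3  2  3  4  4
 b  6  5  4  4  3  3  4  4
 a  7  6  5  4  4  4  4  5
 b  8  7  6  5  4  5  5  4
 a  9  8  7  6  5  5  6  5

4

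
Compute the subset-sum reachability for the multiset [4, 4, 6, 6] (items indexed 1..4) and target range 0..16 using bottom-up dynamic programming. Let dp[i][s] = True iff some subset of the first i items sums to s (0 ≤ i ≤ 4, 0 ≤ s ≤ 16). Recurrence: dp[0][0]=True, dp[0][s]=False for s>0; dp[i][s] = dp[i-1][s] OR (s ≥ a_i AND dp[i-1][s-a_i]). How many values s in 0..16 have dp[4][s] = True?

i\s   0   1   2   3   4   5   6   7   8   9  10  11  12  13  14  15  16
  0   T   F   F   F   F   F   F   F   F   F   F   F   F   F   F   F   F
  1   T   F   F   F   T   F   F   F   F   F   F   F   F   F   F   F   F
  2   T   F   F   F   T   F   F   F   T   F   F   F   F   F   F   F   F
  3   T   F   F   F   T   F   T   F   T   F   T   F   F   F   T   F   F
  4   T   F   F   F   T   F   T   F   T   F   T   F   T   F   T   F   T

8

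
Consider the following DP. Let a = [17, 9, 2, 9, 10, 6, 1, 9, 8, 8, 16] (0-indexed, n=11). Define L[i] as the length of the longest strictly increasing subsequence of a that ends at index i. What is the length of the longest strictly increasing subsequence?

4

   i    0    1    2    3    4    5    6    7    8    9   10
a[i]   17    9    2    9   10    6    1    9    8    8   16
L[i]    1    1    1    2    3    2    1    3    3    3    4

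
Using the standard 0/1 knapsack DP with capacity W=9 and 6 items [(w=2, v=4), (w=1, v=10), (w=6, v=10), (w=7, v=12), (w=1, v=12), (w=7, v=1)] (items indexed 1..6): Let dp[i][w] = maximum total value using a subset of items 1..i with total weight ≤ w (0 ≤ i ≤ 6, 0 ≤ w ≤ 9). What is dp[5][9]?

34

i\w   0   1   2   3   4   5   6   7   8   9
  0   0   0   0   0   0   0   0   0   0   0
  1   0   0   4   4   4   4   4   4   4   4
  2   0  10  10  14  14  14  14  14  14  14
  3   0  10  10  14  14  14  14  20  20  24
  4   0  10  10  14  14  14  14  20  22  24
  5   0  12  22  22  26  26  26  26  32  34
  6   0  12  22  22  26  26  26  26  32  34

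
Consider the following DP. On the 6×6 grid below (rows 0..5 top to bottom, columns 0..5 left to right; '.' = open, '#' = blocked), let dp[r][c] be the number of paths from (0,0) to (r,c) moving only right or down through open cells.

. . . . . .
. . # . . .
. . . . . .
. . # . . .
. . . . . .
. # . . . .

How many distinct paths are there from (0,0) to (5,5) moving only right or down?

r\c   0   1   2   3   4   5
  0   1   1   1   1   1   1
  1   1   2   0   1   2   3
  2   1   3   3   4   6   9
  3   1   4   0   4  10  19
  4   1   5   5   9  19  38
  5   1   0   5  14  33  71

71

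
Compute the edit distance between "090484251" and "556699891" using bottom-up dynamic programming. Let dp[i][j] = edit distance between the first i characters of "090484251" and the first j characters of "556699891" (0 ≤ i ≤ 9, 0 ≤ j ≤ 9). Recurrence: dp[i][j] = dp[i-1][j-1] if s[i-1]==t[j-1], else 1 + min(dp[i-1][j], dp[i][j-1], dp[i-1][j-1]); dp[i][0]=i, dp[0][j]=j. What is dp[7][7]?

   ''  5  5  6  6  9  9  8  9  1
''  0  1  2  3  4  5  6  7  8  9
 0  1  1  2  3  4  5  6  7  8  9
 9  2  2  2  3  4  4  5  6  7  8
 0  3  3  3  3  4  5  5  6  7  8
 4  4  4  4  4  4  5  6  6  7  8
 8  5  5  5  5  5  5  6  6  7  8
 4  6  6  6  6  6  6  6  7  7  8
 2  7  7  7  7  7  7  7  7  8  8
 5  8  7  7  8  8  8  8  8  8  9
 1  9  8  8  8  9  9  9  9  9  8

7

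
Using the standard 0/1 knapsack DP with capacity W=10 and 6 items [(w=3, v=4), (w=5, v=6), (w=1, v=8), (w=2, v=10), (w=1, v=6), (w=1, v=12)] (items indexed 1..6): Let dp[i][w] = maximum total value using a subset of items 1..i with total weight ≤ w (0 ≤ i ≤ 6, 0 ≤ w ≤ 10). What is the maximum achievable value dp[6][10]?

42

i\w   0   1   2   3   4   5   6   7   8   9  10
  0   0   0   0   0   0   0   0   0   0   0   0
  1   0   0   0   4   4   4   4   4   4   4   4
  2   0   0   0   4   4   6   6   6  10  10  10
  3   0   8   8   8  12  12  14  14  14  18  18
  4   0   8  10  18  18  18  22  22  24  24  24
  5   0   8  14  18  24  24  24  28  28  30  30
  6   0  12  20  26  30  36  36  36  40  40  42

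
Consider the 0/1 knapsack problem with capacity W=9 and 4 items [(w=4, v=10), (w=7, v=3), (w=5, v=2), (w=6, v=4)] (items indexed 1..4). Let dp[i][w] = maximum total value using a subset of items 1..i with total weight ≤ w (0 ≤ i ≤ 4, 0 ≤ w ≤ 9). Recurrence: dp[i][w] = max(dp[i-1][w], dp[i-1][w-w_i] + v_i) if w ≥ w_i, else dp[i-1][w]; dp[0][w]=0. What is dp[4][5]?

i\w   0   1   2   3   4   5   6   7   8   9
  0   0   0   0   0   0   0   0   0   0   0
  1   0   0   0   0  10  10  10  10  10  10
  2   0   0   0   0  10  10  10  10  10  10
  3   0   0   0   0  10  10  10  10  10  12
  4   0   0   0   0  10  10  10  10  10  12

10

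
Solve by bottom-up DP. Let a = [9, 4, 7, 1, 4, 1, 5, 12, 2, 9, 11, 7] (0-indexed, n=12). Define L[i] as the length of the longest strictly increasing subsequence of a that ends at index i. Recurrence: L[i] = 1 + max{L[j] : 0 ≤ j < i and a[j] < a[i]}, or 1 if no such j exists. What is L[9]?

   i    0    1    2    3    4    5    6    7    8    9   10   11
a[i]    9    4    7    1    4    1    5   12    2    9   11    7
L[i]    1    1    2    1    2    1    3    4    2    4    5    4

4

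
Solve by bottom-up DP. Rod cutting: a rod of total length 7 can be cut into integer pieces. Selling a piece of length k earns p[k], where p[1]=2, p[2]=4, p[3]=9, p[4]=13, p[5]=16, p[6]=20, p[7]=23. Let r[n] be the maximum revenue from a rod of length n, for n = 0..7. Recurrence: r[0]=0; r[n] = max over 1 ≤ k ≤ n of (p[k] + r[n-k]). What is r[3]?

9

   n    0    1    2    3    4    5    6    7
r[n]    0    2    4    9   13   16   20   23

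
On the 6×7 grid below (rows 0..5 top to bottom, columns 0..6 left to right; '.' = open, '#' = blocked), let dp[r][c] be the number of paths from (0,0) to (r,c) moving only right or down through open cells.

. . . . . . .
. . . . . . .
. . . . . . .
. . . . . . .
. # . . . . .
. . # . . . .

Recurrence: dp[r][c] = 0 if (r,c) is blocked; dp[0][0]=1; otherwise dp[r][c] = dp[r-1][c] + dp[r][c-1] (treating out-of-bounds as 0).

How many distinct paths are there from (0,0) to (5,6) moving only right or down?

r\c   0   1   2   3   4   5   6
  0   1   1   1   1   1   1   1
  1   1   2   3   4   5   6   7
  2   1   3   6  10  15  21  28
  3   1   4  10  20  35  56  84
  4   1   0  10  30  65 121 205
  5   1   1   0  30  95 216 421

421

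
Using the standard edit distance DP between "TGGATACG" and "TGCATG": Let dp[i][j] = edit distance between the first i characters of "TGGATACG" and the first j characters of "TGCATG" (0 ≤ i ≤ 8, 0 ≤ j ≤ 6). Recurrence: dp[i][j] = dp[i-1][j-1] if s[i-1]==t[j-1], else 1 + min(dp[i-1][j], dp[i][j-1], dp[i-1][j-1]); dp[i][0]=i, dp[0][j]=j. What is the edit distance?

   ''  T  G  C  A  T  G
''  0  1  2  3  4  5  6
 T  1  0  1  2  3  4  5
 G  2  1  0  1  2  3  4
 G  3  2  1  1  2  3  3
 A  4  3  2  2  1  2  3
 T  5  4  3  3  2  1  2
 A  6  5  4  4  3  2  2
 C  7  6  5  4  4  3  3
 G  8  7  6  5  5  4  3

3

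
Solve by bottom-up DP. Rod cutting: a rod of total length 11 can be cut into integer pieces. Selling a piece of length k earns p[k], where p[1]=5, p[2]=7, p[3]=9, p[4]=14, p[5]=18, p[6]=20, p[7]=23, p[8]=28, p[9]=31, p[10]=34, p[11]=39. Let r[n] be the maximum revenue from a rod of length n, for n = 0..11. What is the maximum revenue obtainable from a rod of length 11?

   n    0    1    2    3    4    5    6    7    8    9   10   11
r[n]    0    5   10   15   20   25   30   35   40   45   50   55

55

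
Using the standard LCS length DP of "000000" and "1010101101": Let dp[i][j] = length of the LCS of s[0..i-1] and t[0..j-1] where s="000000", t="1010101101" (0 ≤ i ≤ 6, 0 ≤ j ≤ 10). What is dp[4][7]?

   ''  1  0  1  0  1  0  1  1  0  1
''  0  0  0  0  0  0  0  0  0  0  0
 0  0  0  1  1  1  1  1  1  1  1  1
 0  0  0  1  1  2  2  2  2  2  2  2
 0  0  0  1  1  2  2  3  3  3  3  3
 0  0  0  1  1  2  2  3  3  3  4  4
 0  0  0  1  1  2  2  3  3  3  4  4
 0  0  0  1  1  2  2  3  3  3  4  4

3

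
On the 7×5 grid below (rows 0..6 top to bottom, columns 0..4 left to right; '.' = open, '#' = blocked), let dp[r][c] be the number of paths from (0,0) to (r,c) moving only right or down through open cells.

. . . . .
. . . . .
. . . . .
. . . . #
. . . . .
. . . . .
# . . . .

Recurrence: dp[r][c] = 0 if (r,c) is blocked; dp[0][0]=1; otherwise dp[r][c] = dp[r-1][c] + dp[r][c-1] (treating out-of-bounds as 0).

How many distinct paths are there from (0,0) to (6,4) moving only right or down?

174

r\c   0   1   2   3   4
  0   1   1   1   1   1
  1   1   2   3   4   5
  2   1   3   6  10  15
  3   1   4  10  20   0
  4   1   5  15  35  35
  5   1   6  21  56  91
  6   0   6  27  83 174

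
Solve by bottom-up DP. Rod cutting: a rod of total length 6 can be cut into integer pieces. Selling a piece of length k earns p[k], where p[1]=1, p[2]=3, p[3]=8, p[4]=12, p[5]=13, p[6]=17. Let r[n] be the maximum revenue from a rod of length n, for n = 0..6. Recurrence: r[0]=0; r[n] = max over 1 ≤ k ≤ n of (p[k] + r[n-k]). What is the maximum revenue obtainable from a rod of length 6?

17

   n    0    1    2    3    4    5    6
r[n]    0    1    3    8   12   13   17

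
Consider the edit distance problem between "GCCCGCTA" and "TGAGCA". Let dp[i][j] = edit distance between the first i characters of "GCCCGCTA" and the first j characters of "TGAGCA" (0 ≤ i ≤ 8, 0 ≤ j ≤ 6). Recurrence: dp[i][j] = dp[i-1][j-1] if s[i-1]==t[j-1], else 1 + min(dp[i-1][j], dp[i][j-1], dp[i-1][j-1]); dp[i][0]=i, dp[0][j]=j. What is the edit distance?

   ''  T  G  A  G  C  A
''  0  1  2  3  4  5  6
 G  1  1  1  2  3  4  5
 C  2  2  2  2  3  3  4
 C  3  3  3  3  3  3  4
 C  4  4  4  4  4  3  4
 G  5  5  4  5  4  4  4
 C  6  6  5  5  5  4  5
 T  7  6  6  6  6  5  5
 A  8  7  7  6  7  6  5

5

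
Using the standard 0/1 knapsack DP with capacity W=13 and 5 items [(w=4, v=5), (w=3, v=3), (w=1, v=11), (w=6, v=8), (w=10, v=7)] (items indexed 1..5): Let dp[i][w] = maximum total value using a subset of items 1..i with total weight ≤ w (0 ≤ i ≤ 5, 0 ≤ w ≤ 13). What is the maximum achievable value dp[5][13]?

i\w   0   1   2   3   4   5   6   7   8   9  10  11  12  13
  0   0   0   0   0   0   0   0   0   0   0   0   0   0   0
  1   0   0   0   0   5   5   5   5   5   5   5   5   5   5
  2   0   0   0   3   5   5   5   8   8   8   8   8   8   8
  3   0  11  11  11  14  16  16  16  19  19  19  19  19  19
  4   0  11  11  11  14  16  16  19  19  19  22  24  24  24
  5   0  11  11  11  14  16  16  19  19  19  22  24  24  24

24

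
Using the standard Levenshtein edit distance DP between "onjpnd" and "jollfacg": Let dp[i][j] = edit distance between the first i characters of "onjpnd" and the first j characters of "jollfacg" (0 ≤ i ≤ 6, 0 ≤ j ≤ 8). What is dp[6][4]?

   ''  j  o  l  l  f  a  c  g
''  0  1  2  3  4  5  6  7  8
 o  1  1  1  2  3  4  5  6  7
 n  2  2  2  2  3  4  5  6  7
 j  3  2  3  3  3  4  5  6  7
 p  4  3  3  4  4  4  5  6  7
 n  5  4  4  4  5  5  5  6  7
 d  6  5  5  5  5  6  6  6  7

5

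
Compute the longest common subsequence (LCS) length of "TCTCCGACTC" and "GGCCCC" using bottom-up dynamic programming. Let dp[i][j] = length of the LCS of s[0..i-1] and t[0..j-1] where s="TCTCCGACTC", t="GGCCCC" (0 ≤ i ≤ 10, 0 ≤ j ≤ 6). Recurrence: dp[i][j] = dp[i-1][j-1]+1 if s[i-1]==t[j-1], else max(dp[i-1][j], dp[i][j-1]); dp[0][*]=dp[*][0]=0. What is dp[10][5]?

   ''  G  G  C  C  C  C
''  0  0  0  0  0  0  0
 T  0  0  0  0  0  0  0
 C  0  0  0  1  1  1  1
 T  0  0  0  1  1  1  1
 C  0  0  0  1  2  2  2
 C  0  0  0  1  2  3  3
 G  0  1  1  1  2  3  3
 A  0  1  1  1  2  3  3
 C  0  1  1  2  2  3  4
 T  0  1  1  2  2  3  4
 C  0  1  1  2  3  3  4

3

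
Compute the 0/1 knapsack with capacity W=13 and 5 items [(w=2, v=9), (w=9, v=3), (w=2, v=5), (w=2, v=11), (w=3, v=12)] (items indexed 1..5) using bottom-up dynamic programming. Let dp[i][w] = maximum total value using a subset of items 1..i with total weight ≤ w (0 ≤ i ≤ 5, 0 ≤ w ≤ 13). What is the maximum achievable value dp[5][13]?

i\w   0   1   2   3   4   5   6   7   8   9  10  11  12  13
  0   0   0   0   0   0   0   0   0   0   0   0   0   0   0
  1   0   0   9   9   9   9   9   9   9   9   9   9   9   9
  2   0   0   9   9   9   9   9   9   9   9   9  12  12  12
  3   0   0   9   9  14  14  14  14  14  14  14  14  14  17
  4   0   0  11  11  20  20  25  25  25  25  25  25  25  25
  5   0   0  11  12  20  23  25  32  32  37  37  37  37  37

37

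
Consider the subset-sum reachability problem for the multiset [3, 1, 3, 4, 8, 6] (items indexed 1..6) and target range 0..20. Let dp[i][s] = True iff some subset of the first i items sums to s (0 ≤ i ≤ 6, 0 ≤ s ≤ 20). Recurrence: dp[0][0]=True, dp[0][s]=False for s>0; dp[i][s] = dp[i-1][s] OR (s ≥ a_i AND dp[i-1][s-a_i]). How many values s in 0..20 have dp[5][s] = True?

i\s   0   1   2   3   4   5   6   7   8   9  10  11  12  13  14  15  16  17  18  19  20
  0   T   F   F   F   F   F   F   F   F   F   F   F   F   F   F   F   F   F   F   F   F
  1   T   F   F   T   F   F   F   F   F   F   F   F   F   F   F   F   F   F   F   F   F
  2   T   T   F   T   T   F   F   F   F   F   F   F   F   F   F   F   F   F   F   F   F
  3   T   T   F   T   T   F   T   T   F   F   F   F   F   F   F   F   F   F   F   F   F
  4   T   T   F   T   T   T   T   T   T   F   T   T   F   F   F   F   F   F   F   F   F
  5   T   T   F   T   T   T   T   T   T   T   T   T   T   T   T   T   T   F   T   T   F
  6   T   T   F   T   T   T   T   T   T   T   T   T   T   T   T   T   T   T   T   T   T

18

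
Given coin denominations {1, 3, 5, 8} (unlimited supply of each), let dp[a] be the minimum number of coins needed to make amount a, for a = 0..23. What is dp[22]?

 a  0  1  2  3  4  5  6  7  8  9 10 11 12 13 14 15 16 17 18 19 20 21 22 23
dp  0  1  2  1  2  1  2  3  1  2  2  2  3  2  3  3  2  3  3  3  4  3  4  4

4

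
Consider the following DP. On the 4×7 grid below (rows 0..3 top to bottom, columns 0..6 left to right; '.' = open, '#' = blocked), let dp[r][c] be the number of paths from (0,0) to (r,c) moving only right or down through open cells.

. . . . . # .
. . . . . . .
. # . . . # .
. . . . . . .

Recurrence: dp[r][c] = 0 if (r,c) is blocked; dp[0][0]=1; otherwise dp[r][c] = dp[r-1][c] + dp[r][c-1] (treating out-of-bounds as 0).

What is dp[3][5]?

23

r\c   0   1   2   3   4   5   6
  0   1   1   1   1   1   0   0
  1   1   2   3   4   5   5   5
  2   1   0   3   7  12   0   5
  3   1   1   4  11  23  23  28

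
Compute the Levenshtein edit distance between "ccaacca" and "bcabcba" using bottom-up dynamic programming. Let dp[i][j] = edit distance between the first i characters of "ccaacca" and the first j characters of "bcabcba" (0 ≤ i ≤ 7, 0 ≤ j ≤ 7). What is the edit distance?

3

   ''  b  c  a  b  c  b  a
''  0  1  2  3  4  5  6  7
 c  1  1  1  2  3  4  5  6
 c  2  2  1  2  3  3  4  5
 a  3  3  2  1  2  3  4  4
 a  4  4  3  2  2  3  4  4
 c  5  5  4  3  3  2  3  4
 c  6  6  5  4  4  3  3  4
 a  7  7  6  5  5  4  4  3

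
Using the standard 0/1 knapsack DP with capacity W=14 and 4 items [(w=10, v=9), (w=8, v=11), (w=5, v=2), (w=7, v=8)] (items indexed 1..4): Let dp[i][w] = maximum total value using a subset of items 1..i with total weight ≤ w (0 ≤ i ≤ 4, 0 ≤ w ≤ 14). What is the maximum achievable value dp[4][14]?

i\w   0   1   2   3   4   5   6   7   8   9  10  11  12  13  14
  0   0   0   0   0   0   0   0   0   0   0   0   0   0   0   0
  1   0   0   0   0   0   0   0   0   0   0   9   9   9   9   9
  2   0   0   0   0   0   0   0   0  11  11  11  11  11  11  11
  3   0   0   0   0   0   2   2   2  11  11  11  11  11  13  13
  4   0   0   0   0   0   2   2   8  11  11  11  11  11  13  13

13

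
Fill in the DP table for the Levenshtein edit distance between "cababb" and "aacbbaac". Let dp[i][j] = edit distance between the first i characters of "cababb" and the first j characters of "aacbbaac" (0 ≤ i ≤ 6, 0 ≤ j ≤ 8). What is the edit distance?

5

   ''  a  a  c  b  b  a  a  c
''  0  1  2  3  4  5  6  7  8
 c  1  1  2  2  3  4  5  6  7
 a  2  1  1  2  3  4  4  5  6
 b  3  2  2  2  2  3  4  5  6
 a  4  3  2  3  3  3  3  4  5
 b  5  4  3  3  3  3  4  4  5
 b  6  5  4  4  3  3  4  5  5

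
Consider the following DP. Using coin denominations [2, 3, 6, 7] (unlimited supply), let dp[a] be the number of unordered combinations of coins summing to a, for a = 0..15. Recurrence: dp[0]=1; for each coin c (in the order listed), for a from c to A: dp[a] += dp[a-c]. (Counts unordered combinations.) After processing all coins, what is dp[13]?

after  coin     0     1     2     3     4     5     6     7     8     9    10    11    12    13    14    15
          2     1     0     1     0     1     0     1     0     1     0     1     0     1     0     1     0
          3     1     0     1     1     1     1     2     1     2     2     2     2     3     2     3     3
          6     1     0     1     1     1     1     3     1     3     3     3     3     6     3     6     6
          7     1     0     1     1     1     1     3     2     3     4     4     4     7     6     8     9

6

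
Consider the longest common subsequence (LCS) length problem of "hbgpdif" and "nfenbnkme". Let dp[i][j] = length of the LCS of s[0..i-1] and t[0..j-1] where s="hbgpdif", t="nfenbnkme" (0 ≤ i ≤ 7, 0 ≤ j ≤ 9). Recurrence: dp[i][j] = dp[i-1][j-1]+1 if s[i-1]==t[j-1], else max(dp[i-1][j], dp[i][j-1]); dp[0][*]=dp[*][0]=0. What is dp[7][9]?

1

   ''  n  f  e  n  b  n  k  m  e
''  0  0  0  0  0  0  0  0  0  0
 h  0  0  0  0  0  0  0  0  0  0
 b  0  0  0  0  0  1  1  1  1  1
 g  0  0  0  0  0  1  1  1  1  1
 p  0  0  0  0  0  1  1  1  1  1
 d  0  0  0  0  0  1  1  1  1  1
 i  0  0  0  0  0  1  1  1  1  1
 f  0  0  1  1  1  1  1  1  1  1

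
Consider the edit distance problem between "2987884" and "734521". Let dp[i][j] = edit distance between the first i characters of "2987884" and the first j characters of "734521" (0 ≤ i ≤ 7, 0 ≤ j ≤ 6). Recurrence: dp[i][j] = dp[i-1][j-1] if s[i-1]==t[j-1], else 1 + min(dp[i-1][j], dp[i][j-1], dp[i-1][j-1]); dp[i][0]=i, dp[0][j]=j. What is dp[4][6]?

6

   ''  7  3  4  5  2  1
''  0  1  2  3  4  5  6
 2  1  1  2  3  4  4  5
 9  2  2  2  3  4  5  5
 8  3  3  3  3  4  5  6
 7  4  3  4  4  4  5  6
 8  5  4  4  5  5  5  6
 8  6  5  5  5  6  6  6
 4  7  6  6  5  6  7  7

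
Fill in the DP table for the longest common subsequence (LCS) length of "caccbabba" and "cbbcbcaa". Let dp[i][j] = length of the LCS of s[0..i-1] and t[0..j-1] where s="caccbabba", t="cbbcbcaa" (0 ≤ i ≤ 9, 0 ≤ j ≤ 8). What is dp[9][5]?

4

   ''  c  b  b  c  b  c  a  a
''  0  0  0  0  0  0  0  0  0
 c  0  1  1  1  1  1  1  1  1
 a  0  1  1  1  1  1  1  2  2
 c  0  1  1  1  2  2  2  2  2
 c  0  1  1  1  2  2  3  3  3
 b  0  1  2  2  2  3  3  3  3
 a  0  1  2  2  2  3  3  4  4
 b  0  1  2  3  3  3  3  4  4
 b  0  1  2  3  3  4  4  4  4
 a  0  1  2  3  3  4  4  5  5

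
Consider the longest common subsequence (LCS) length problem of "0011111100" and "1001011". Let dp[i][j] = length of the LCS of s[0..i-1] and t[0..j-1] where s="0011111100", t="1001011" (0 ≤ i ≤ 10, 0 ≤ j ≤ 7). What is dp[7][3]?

   ''  1  0  0  1  0  1  1
''  0  0  0  0  0  0  0  0
 0  0  0  1  1  1  1  1  1
 0  0  0  1  2  2  2  2  2
 1  0  1  1  2  3  3  3  3
 1  0  1  1  2  3  3  4  4
 1  0  1  1  2  3  3  4  5
 1  0  1  1  2  3  3  4  5
 1  0  1  1  2  3  3  4  5
 1  0  1  1  2  3  3  4  5
 0  0  1  2  2  3  4  4  5
 0  0  1  2  3  3  4  4  5

2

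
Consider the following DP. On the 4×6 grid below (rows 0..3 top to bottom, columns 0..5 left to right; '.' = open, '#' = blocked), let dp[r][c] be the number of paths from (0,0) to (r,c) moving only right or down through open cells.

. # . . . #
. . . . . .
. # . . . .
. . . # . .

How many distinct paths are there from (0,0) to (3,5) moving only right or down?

r\c   0   1   2   3   4   5
  0   1   0   0   0   0   0
  1   1   1   1   1   1   1
  2   1   0   1   2   3   4
  3   1   1   2   0   3   7

7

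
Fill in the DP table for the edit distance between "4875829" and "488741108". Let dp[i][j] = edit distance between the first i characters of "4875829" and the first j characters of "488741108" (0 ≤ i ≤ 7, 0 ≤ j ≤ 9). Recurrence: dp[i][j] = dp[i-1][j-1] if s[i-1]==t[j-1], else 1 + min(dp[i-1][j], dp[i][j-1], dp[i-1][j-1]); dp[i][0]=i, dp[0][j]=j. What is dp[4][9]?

6

   ''  4  8  8  7  4  1  1  0  8
''  0  1  2  3  4  5  6  7  8  9
 4  1  0  1  2  3  4  5  6  7  8
 8  2  1  0  1  2  3  4  5  6  7
 7  3  2  1  1  1  2  3  4  5  6
 5  4  3  2  2  2  2  3  4  5  6
 8  5  4  3  2  3  3  3  4  5  5
 2  6  5  4  3  3  4  4  4  5  6
 9  7  6  5  4  4  4  5  5  5  6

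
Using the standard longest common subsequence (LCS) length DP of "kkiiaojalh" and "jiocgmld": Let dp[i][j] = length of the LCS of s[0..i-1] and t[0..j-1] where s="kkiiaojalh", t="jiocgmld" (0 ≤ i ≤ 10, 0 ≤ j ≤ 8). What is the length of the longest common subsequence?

3

   ''  j  i  o  c  g  m  l  d
''  0  0  0  0  0  0  0  0  0
 k  0  0  0  0  0  0  0  0  0
 k  0  0  0  0  0  0  0  0  0
 i  0  0  1  1  1  1  1  1  1
 i  0  0  1  1  1  1  1  1  1
 a  0  0  1  1  1  1  1  1  1
 o  0  0  1  2  2  2  2  2  2
 j  0  1  1  2  2  2  2  2  2
 a  0  1  1  2  2  2  2  2  2
 l  0  1  1  2  2  2  2  3  3
 h  0  1  1  2  2  2  2  3  3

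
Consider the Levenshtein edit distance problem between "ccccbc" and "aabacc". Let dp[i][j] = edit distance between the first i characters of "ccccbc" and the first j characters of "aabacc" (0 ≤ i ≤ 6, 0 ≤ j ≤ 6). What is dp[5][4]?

   ''  a  a  b  a  c  c
''  0  1  2  3  4  5  6
 c  1  1  2  3  4  4  5
 c  2  2  2  3  4  4  4
 c  3  3  3  3  4  4  4
 c  4  4  4  4  4  4  4
 b  5  5  5  4  5  5  5
 c  6  6  6  5  5  5  5

5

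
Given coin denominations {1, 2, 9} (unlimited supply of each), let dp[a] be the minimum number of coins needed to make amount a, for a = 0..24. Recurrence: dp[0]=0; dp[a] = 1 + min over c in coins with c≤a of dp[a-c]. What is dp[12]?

3

 a  0  1  2  3  4  5  6  7  8  9 10 11 12 13 14 15 16 17 18 19 20 21 22 23 24
dp  0  1  1  2  2  3  3  4  4  1  2  2  3  3  4  4  5  5  2  3  3  4  4  5  5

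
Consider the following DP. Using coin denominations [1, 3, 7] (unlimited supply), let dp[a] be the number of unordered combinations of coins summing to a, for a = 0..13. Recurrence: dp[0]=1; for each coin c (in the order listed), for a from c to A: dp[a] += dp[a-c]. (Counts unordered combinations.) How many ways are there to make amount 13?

after  coin     0     1     2     3     4     5     6     7     8     9    10    11    12    13
          1     1     1     1     1     1     1     1     1     1     1     1     1     1     1
          3     1     1     1     2     2     2     3     3     3     4     4     4     5     5
          7     1     1     1     2     2     2     3     4     4     5     6     6     7     8

8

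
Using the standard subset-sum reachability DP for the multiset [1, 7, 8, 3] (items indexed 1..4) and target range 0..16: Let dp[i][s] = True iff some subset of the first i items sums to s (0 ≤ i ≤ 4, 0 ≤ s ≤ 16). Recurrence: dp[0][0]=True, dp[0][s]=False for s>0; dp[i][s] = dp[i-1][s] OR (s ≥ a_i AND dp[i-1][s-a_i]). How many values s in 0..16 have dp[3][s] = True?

i\s   0   1   2   3   4   5   6   7   8   9  10  11  12  13  14  15  16
  0   T   F   F   F   F   F   F   F   F   F   F   F   F   F   F   F   F
  1   T   T   F   F   F   F   F   F   F   F   F   F   F   F   F   F   F
  2   T   T   F   F   F   F   F   T   T   F   F   F   F   F   F   F   F
  3   T   T   F   F   F   F   F   T   T   T   F   F   F   F   F   T   T
  4   T   T   F   T   T   F   F   T   T   T   T   T   T   F   F   T   T

7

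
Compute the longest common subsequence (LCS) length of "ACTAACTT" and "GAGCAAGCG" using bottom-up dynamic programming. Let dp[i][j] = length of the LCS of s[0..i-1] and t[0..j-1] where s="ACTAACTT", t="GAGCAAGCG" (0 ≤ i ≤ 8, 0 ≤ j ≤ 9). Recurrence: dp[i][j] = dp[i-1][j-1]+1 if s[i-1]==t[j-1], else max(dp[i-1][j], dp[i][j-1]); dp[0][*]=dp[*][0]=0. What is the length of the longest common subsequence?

5

   ''  G  A  G  C  A  A  G  C  G
''  0  0  0  0  0  0  0  0  0  0
 A  0  0  1  1  1  1  1  1  1  1
 C  0  0  1  1  2  2  2  2  2  2
 T  0  0  1  1  2  2  2  2  2  2
 A  0  0  1  1  2  3  3  3  3  3
 A  0  0  1  1  2  3  4  4  4  4
 C  0  0  1  1  2  3  4  4  5  5
 T  0  0  1  1  2  3  4  4  5  5
 T  0  0  1  1  2  3  4  4  5  5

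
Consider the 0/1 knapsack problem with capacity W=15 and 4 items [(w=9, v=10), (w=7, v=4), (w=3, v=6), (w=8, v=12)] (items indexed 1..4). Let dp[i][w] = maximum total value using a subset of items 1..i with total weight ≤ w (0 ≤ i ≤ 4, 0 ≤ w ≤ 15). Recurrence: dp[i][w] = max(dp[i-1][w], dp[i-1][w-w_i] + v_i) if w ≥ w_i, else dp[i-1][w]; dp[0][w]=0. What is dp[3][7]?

6

i\w   0   1   2   3   4   5   6   7   8   9  10  11  12  13  14  15
  0   0   0   0   0   0   0   0   0   0   0   0   0   0   0   0   0
  1   0   0   0   0   0   0   0   0   0  10  10  10  10  10  10  10
  2   0   0   0   0   0   0   0   4   4  10  10  10  10  10  10  10
  3   0   0   0   6   6   6   6   6   6  10  10  10  16  16  16  16
  4   0   0   0   6   6   6   6   6  12  12  12  18  18  18  18  18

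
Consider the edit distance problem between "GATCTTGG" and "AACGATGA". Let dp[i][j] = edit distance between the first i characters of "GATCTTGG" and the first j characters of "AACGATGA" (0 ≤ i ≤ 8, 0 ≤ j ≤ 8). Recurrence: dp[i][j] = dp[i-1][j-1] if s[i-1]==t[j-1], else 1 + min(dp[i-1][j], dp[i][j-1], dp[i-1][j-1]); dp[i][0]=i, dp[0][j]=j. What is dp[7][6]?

5

   ''  A  A  C  G  A  T  G  A
''  0  1  2  3  4  5  6  7  8
 G  1  1  2  3  3  4  5  6  7
 A  2  1  1  2  3  3  4  5  6
 T  3  2  2  2  3  4  3  4  5
 C  4  3  3  2  3  4  4  4  5
 T  5  4  4  3  3  4  4  5  5
 T  6  5  5  4  4  4  4  5  6
 G  7  6  6  5  4  5  5  4  5
 G  8  7  7  6  5  5  6  5  5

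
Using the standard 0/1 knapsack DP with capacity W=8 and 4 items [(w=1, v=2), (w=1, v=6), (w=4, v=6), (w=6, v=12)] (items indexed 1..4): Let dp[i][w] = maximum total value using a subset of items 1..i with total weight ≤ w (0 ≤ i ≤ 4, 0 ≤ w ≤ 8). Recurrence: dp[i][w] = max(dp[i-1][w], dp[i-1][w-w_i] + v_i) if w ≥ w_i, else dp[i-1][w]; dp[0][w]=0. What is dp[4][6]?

i\w   0   1   2   3   4   5   6   7   8
  0   0   0   0   0   0   0   0   0   0
  1   0   2   2   2   2   2   2   2   2
  2   0   6   8   8   8   8   8   8   8
  3   0   6   8   8   8  12  14  14  14
  4   0   6   8   8   8  12  14  18  20

14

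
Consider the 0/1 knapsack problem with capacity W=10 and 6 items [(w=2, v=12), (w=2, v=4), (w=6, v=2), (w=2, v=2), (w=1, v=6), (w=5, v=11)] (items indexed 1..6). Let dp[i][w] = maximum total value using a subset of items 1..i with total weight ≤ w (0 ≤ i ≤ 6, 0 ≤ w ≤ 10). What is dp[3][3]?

i\w   0   1   2   3   4   5   6   7   8   9  10
  0   0   0   0   0   0   0   0   0   0   0   0
  1   0   0  12  12  12  12  12  12  12  12  12
  2   0   0  12  12  16  16  16  16  16  16  16
  3   0   0  12  12  16  16  16  16  16  16  18
  4   0   0  12  12  16  16  18  18  18  18  18
  5   0   6  12  18  18  22  22  24  24  24  24
  6   0   6  12  18  18  22  22  24  29  29  33

12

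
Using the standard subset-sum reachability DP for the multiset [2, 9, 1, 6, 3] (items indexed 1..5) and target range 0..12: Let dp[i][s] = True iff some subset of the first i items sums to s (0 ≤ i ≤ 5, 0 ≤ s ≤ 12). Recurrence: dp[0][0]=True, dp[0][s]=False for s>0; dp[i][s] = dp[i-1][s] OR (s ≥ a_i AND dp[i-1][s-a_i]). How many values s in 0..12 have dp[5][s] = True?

i\s   0   1   2   3   4   5   6   7   8   9  10  11  12
  0   T   F   F   F   F   F   F   F   F   F   F   F   F
  1   T   F   T   F   F   F   F   F   F   F   F   F   F
  2   T   F   T   F   F   F   F   F   F   T   F   T   F
  3   T   T   T   T   F   F   F   F   F   T   T   T   T
  4   T   T   T   T   F   F   T   T   T   T   T   T   T
  5   T   T   T   T   T   T   T   T   T   T   T   T   T

13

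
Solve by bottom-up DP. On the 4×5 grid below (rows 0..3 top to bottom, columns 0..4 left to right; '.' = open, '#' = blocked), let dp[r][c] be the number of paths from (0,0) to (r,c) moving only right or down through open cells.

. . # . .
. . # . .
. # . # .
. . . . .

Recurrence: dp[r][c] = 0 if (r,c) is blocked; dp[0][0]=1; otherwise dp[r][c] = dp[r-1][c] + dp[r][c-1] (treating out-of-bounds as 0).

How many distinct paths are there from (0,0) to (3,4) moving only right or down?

1

r\c   0   1   2   3   4
  0   1   1   0   0   0
  1   1   2   0   0   0
  2   1   0   0   0   0
  3   1   1   1   1   1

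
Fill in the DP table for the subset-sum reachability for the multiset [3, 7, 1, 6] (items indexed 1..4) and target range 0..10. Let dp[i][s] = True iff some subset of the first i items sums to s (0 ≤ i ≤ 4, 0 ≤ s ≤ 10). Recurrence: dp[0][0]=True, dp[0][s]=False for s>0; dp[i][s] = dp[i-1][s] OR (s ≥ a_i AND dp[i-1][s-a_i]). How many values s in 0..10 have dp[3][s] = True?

7

i\s   0   1   2   3   4   5   6   7   8   9  10
  0   T   F   F   F   F   F   F   F   F   F   F
  1   T   F   F   T   F   F   F   F   F   F   F
  2   T   F   F   T   F   F   F   T   F   F   T
  3   T   T   F   T   T   F   F   T   T   F   T
  4   T   T   F   T   T   F   T   T   T   T   T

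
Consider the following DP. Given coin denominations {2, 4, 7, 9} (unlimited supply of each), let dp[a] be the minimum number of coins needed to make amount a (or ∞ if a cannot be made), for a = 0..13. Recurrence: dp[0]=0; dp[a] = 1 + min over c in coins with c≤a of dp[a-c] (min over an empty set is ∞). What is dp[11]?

2

 a  0  1  2  3  4  5  6  7  8  9 10 11 12 13
dp  0  -  1  -  1  -  2  1  2  1  3  2  3  2
(- denotes ∞ / unreachable)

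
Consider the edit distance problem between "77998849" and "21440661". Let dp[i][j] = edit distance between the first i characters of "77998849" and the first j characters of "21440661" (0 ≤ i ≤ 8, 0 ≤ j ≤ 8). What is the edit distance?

8

   ''  2  1  4  4  0  6  6  1
''  0  1  2  3  4  5  6  7  8
 7  1  1  2  3  4  5  6  7  8
 7  2  2  2  3  4  5  6  7  8
 9  3  3  3  3  4  5  6  7  8
 9  4  4  4  4  4  5  6  7  8
 8  5  5  5  5  5  5  6  7  8
 8  6  6  6  6  6  6  6  7  8
 4  7  7  7  6  6  7  7  7  8
 9  8  8  8  7  7  7  8  8  8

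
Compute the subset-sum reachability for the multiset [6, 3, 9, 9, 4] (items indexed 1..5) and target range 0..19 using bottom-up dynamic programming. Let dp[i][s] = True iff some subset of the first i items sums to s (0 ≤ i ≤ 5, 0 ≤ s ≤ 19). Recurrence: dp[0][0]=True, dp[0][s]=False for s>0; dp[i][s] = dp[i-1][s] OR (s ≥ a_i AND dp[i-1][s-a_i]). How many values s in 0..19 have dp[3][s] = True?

i\s   0   1   2   3   4   5   6   7   8   9  10  11  12  13  14  15  16  17  18  19
  0   T   F   F   F   F   F   F   F   F   F   F   F   F   F   F   F   F   F   F   F
  1   T   F   F   F   F   F   T   F   F   F   F   F   F   F   F   F   F   F   F   F
  2   T   F   F   T   F   F   T   F   F   T   F   F   F   F   F   F   F   F   F   F
  3   T   F   F   T   F   F   T   F   F   T   F   F   T   F   F   T   F   F   T   F
  4   T   F   F   T   F   F   T   F   F   T   F   F   T   F   F   T   F   F   T   F
  5   T   F   F   T   T   F   T   T   F   T   T   F   T   T   F   T   T   F   T   T

7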